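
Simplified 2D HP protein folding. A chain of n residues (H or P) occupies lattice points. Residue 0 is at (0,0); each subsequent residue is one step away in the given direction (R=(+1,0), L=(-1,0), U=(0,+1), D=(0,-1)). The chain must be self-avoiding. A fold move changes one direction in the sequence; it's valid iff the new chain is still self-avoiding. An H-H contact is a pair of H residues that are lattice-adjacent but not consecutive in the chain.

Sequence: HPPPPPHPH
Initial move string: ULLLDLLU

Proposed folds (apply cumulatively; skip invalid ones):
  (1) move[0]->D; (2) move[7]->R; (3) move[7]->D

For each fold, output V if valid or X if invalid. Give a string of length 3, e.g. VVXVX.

Initial: ULLLDLLU -> [(0, 0), (0, 1), (-1, 1), (-2, 1), (-3, 1), (-3, 0), (-4, 0), (-5, 0), (-5, 1)]
Fold 1: move[0]->D => DLLLDLLU VALID
Fold 2: move[7]->R => DLLLDLLR INVALID (collision), skipped
Fold 3: move[7]->D => DLLLDLLD VALID

Answer: VXV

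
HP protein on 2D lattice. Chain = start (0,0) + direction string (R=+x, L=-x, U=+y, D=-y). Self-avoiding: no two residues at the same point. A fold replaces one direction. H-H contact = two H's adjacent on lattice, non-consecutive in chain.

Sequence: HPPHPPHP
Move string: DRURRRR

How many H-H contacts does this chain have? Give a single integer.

Positions: [(0, 0), (0, -1), (1, -1), (1, 0), (2, 0), (3, 0), (4, 0), (5, 0)]
H-H contact: residue 0 @(0,0) - residue 3 @(1, 0)

Answer: 1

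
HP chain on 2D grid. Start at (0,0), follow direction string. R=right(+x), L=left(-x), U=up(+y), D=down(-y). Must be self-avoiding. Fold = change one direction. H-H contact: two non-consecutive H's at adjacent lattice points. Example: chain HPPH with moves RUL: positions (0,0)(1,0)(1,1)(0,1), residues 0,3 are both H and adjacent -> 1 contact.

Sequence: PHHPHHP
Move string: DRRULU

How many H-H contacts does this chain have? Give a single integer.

Answer: 1

Derivation:
Positions: [(0, 0), (0, -1), (1, -1), (2, -1), (2, 0), (1, 0), (1, 1)]
H-H contact: residue 2 @(1,-1) - residue 5 @(1, 0)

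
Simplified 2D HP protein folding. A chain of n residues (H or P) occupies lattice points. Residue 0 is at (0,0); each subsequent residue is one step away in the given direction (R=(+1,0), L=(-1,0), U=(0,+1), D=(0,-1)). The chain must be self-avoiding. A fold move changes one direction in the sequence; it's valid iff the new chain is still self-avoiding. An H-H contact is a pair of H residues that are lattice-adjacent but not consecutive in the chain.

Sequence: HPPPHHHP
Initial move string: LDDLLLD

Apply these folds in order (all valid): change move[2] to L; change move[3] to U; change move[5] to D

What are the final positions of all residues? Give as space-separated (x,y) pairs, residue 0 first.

Initial moves: LDDLLLD
Fold: move[2]->L => LDLLLLD (positions: [(0, 0), (-1, 0), (-1, -1), (-2, -1), (-3, -1), (-4, -1), (-5, -1), (-5, -2)])
Fold: move[3]->U => LDLULLD (positions: [(0, 0), (-1, 0), (-1, -1), (-2, -1), (-2, 0), (-3, 0), (-4, 0), (-4, -1)])
Fold: move[5]->D => LDLULDD (positions: [(0, 0), (-1, 0), (-1, -1), (-2, -1), (-2, 0), (-3, 0), (-3, -1), (-3, -2)])

Answer: (0,0) (-1,0) (-1,-1) (-2,-1) (-2,0) (-3,0) (-3,-1) (-3,-2)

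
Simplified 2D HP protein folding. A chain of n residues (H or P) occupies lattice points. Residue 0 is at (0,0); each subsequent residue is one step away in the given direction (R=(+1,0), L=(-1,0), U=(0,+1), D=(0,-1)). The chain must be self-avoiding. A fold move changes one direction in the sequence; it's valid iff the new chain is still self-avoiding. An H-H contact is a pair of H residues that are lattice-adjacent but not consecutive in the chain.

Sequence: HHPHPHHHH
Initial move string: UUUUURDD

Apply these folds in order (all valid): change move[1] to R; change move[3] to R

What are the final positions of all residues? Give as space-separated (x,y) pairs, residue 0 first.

Initial moves: UUUUURDD
Fold: move[1]->R => URUUURDD (positions: [(0, 0), (0, 1), (1, 1), (1, 2), (1, 3), (1, 4), (2, 4), (2, 3), (2, 2)])
Fold: move[3]->R => URURURDD (positions: [(0, 0), (0, 1), (1, 1), (1, 2), (2, 2), (2, 3), (3, 3), (3, 2), (3, 1)])

Answer: (0,0) (0,1) (1,1) (1,2) (2,2) (2,3) (3,3) (3,2) (3,1)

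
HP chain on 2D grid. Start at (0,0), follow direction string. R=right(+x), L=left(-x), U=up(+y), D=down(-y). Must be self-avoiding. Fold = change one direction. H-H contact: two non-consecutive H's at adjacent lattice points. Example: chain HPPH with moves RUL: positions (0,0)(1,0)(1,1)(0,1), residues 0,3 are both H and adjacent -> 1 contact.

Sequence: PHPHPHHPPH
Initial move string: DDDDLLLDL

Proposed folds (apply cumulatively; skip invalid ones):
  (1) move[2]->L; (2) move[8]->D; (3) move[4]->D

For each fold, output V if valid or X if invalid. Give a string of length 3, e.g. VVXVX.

Answer: VVV

Derivation:
Initial: DDDDLLLDL -> [(0, 0), (0, -1), (0, -2), (0, -3), (0, -4), (-1, -4), (-2, -4), (-3, -4), (-3, -5), (-4, -5)]
Fold 1: move[2]->L => DDLDLLLDL VALID
Fold 2: move[8]->D => DDLDLLLDD VALID
Fold 3: move[4]->D => DDLDDLLDD VALID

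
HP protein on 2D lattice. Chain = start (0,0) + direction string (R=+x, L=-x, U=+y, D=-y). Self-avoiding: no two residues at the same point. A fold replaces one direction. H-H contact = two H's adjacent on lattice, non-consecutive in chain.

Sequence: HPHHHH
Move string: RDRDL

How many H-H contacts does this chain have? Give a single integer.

Answer: 1

Derivation:
Positions: [(0, 0), (1, 0), (1, -1), (2, -1), (2, -2), (1, -2)]
H-H contact: residue 2 @(1,-1) - residue 5 @(1, -2)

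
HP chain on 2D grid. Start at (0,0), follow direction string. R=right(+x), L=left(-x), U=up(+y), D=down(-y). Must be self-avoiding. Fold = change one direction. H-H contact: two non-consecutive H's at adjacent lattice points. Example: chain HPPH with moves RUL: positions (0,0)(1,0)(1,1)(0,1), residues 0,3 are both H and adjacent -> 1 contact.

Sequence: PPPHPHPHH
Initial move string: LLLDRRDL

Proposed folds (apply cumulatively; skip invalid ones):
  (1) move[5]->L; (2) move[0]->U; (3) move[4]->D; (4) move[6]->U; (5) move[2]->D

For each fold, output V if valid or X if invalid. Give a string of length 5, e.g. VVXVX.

Initial: LLLDRRDL -> [(0, 0), (-1, 0), (-2, 0), (-3, 0), (-3, -1), (-2, -1), (-1, -1), (-1, -2), (-2, -2)]
Fold 1: move[5]->L => LLLDRLDL INVALID (collision), skipped
Fold 2: move[0]->U => ULLDRRDL INVALID (collision), skipped
Fold 3: move[4]->D => LLLDDRDL VALID
Fold 4: move[6]->U => LLLDDRUL INVALID (collision), skipped
Fold 5: move[2]->D => LLDDDRDL VALID

Answer: XXVXV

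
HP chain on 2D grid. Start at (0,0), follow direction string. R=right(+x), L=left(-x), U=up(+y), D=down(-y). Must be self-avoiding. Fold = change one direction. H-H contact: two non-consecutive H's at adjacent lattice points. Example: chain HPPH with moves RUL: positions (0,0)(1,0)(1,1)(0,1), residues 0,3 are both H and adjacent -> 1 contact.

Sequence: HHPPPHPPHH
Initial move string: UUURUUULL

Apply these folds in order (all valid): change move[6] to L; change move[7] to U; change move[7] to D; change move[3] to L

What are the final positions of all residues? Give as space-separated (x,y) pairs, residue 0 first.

Initial moves: UUURUUULL
Fold: move[6]->L => UUURUULLL (positions: [(0, 0), (0, 1), (0, 2), (0, 3), (1, 3), (1, 4), (1, 5), (0, 5), (-1, 5), (-2, 5)])
Fold: move[7]->U => UUURUULUL (positions: [(0, 0), (0, 1), (0, 2), (0, 3), (1, 3), (1, 4), (1, 5), (0, 5), (0, 6), (-1, 6)])
Fold: move[7]->D => UUURUULDL (positions: [(0, 0), (0, 1), (0, 2), (0, 3), (1, 3), (1, 4), (1, 5), (0, 5), (0, 4), (-1, 4)])
Fold: move[3]->L => UUULUULDL (positions: [(0, 0), (0, 1), (0, 2), (0, 3), (-1, 3), (-1, 4), (-1, 5), (-2, 5), (-2, 4), (-3, 4)])

Answer: (0,0) (0,1) (0,2) (0,3) (-1,3) (-1,4) (-1,5) (-2,5) (-2,4) (-3,4)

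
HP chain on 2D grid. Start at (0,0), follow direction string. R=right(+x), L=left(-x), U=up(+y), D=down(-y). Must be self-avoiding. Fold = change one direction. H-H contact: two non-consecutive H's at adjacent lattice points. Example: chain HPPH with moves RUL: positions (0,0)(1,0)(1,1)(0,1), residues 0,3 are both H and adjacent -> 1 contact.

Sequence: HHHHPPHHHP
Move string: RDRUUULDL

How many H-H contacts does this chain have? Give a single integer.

Positions: [(0, 0), (1, 0), (1, -1), (2, -1), (2, 0), (2, 1), (2, 2), (1, 2), (1, 1), (0, 1)]
H-H contact: residue 1 @(1,0) - residue 8 @(1, 1)

Answer: 1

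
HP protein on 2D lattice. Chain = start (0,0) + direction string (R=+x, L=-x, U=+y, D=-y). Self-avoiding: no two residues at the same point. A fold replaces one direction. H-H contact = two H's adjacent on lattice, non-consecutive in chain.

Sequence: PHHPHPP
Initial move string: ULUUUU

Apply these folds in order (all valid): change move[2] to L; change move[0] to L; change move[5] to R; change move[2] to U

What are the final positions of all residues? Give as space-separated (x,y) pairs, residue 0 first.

Answer: (0,0) (-1,0) (-2,0) (-2,1) (-2,2) (-2,3) (-1,3)

Derivation:
Initial moves: ULUUUU
Fold: move[2]->L => ULLUUU (positions: [(0, 0), (0, 1), (-1, 1), (-2, 1), (-2, 2), (-2, 3), (-2, 4)])
Fold: move[0]->L => LLLUUU (positions: [(0, 0), (-1, 0), (-2, 0), (-3, 0), (-3, 1), (-3, 2), (-3, 3)])
Fold: move[5]->R => LLLUUR (positions: [(0, 0), (-1, 0), (-2, 0), (-3, 0), (-3, 1), (-3, 2), (-2, 2)])
Fold: move[2]->U => LLUUUR (positions: [(0, 0), (-1, 0), (-2, 0), (-2, 1), (-2, 2), (-2, 3), (-1, 3)])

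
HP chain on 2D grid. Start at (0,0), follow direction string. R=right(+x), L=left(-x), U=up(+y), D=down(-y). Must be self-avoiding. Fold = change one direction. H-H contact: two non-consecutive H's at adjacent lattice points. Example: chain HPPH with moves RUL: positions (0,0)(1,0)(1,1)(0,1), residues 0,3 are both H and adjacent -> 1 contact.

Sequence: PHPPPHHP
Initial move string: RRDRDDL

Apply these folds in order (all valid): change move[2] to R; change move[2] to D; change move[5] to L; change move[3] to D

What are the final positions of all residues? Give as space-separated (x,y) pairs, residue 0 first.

Answer: (0,0) (1,0) (2,0) (2,-1) (2,-2) (2,-3) (1,-3) (0,-3)

Derivation:
Initial moves: RRDRDDL
Fold: move[2]->R => RRRRDDL (positions: [(0, 0), (1, 0), (2, 0), (3, 0), (4, 0), (4, -1), (4, -2), (3, -2)])
Fold: move[2]->D => RRDRDDL (positions: [(0, 0), (1, 0), (2, 0), (2, -1), (3, -1), (3, -2), (3, -3), (2, -3)])
Fold: move[5]->L => RRDRDLL (positions: [(0, 0), (1, 0), (2, 0), (2, -1), (3, -1), (3, -2), (2, -2), (1, -2)])
Fold: move[3]->D => RRDDDLL (positions: [(0, 0), (1, 0), (2, 0), (2, -1), (2, -2), (2, -3), (1, -3), (0, -3)])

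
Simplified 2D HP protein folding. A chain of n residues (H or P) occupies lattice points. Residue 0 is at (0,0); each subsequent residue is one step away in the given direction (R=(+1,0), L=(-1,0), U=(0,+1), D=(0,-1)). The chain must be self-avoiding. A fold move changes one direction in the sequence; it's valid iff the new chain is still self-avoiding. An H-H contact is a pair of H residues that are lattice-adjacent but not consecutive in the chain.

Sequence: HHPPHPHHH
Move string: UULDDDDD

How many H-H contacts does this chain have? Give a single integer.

Answer: 1

Derivation:
Positions: [(0, 0), (0, 1), (0, 2), (-1, 2), (-1, 1), (-1, 0), (-1, -1), (-1, -2), (-1, -3)]
H-H contact: residue 1 @(0,1) - residue 4 @(-1, 1)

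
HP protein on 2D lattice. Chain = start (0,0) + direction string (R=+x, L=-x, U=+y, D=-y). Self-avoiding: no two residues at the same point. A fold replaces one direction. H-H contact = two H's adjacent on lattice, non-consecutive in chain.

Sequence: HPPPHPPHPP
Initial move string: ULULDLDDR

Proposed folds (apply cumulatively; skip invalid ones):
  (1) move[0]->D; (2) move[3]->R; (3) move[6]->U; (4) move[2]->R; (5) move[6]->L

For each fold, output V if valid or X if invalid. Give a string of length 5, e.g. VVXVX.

Answer: VXXXV

Derivation:
Initial: ULULDLDDR -> [(0, 0), (0, 1), (-1, 1), (-1, 2), (-2, 2), (-2, 1), (-3, 1), (-3, 0), (-3, -1), (-2, -1)]
Fold 1: move[0]->D => DLULDLDDR VALID
Fold 2: move[3]->R => DLURDLDDR INVALID (collision), skipped
Fold 3: move[6]->U => DLULDLUDR INVALID (collision), skipped
Fold 4: move[2]->R => DLRLDLDDR INVALID (collision), skipped
Fold 5: move[6]->L => DLULDLLDR VALID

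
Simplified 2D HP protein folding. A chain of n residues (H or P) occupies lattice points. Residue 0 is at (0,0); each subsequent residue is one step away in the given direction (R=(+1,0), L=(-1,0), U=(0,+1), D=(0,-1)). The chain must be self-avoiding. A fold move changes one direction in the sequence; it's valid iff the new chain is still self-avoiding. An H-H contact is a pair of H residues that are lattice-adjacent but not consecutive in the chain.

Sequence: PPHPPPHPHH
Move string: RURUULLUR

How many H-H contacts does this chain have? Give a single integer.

Answer: 1

Derivation:
Positions: [(0, 0), (1, 0), (1, 1), (2, 1), (2, 2), (2, 3), (1, 3), (0, 3), (0, 4), (1, 4)]
H-H contact: residue 6 @(1,3) - residue 9 @(1, 4)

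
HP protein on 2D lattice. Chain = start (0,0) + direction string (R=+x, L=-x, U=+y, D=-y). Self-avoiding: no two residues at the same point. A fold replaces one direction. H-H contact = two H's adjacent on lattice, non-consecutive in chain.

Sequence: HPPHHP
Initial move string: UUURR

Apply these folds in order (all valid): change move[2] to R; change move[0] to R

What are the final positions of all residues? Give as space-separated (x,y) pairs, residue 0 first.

Initial moves: UUURR
Fold: move[2]->R => UURRR (positions: [(0, 0), (0, 1), (0, 2), (1, 2), (2, 2), (3, 2)])
Fold: move[0]->R => RURRR (positions: [(0, 0), (1, 0), (1, 1), (2, 1), (3, 1), (4, 1)])

Answer: (0,0) (1,0) (1,1) (2,1) (3,1) (4,1)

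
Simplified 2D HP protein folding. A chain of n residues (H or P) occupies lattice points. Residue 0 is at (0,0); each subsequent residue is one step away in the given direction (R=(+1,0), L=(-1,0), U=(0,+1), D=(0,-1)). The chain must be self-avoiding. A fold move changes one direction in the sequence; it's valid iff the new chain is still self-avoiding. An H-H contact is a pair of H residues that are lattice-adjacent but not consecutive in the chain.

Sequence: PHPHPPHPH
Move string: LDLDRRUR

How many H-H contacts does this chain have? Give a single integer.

Answer: 0

Derivation:
Positions: [(0, 0), (-1, 0), (-1, -1), (-2, -1), (-2, -2), (-1, -2), (0, -2), (0, -1), (1, -1)]
No H-H contacts found.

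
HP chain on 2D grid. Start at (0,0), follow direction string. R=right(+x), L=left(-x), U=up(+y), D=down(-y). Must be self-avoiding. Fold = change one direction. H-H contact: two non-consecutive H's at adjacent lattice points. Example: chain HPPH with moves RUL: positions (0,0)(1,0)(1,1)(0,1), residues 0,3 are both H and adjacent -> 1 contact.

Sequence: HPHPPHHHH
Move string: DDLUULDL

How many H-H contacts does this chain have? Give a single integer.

Positions: [(0, 0), (0, -1), (0, -2), (-1, -2), (-1, -1), (-1, 0), (-2, 0), (-2, -1), (-3, -1)]
H-H contact: residue 0 @(0,0) - residue 5 @(-1, 0)

Answer: 1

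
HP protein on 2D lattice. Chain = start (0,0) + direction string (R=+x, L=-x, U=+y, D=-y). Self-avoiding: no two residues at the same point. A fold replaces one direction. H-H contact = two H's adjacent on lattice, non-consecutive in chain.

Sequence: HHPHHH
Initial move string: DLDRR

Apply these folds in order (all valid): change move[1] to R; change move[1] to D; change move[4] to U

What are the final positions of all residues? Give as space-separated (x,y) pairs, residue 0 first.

Answer: (0,0) (0,-1) (0,-2) (0,-3) (1,-3) (1,-2)

Derivation:
Initial moves: DLDRR
Fold: move[1]->R => DRDRR (positions: [(0, 0), (0, -1), (1, -1), (1, -2), (2, -2), (3, -2)])
Fold: move[1]->D => DDDRR (positions: [(0, 0), (0, -1), (0, -2), (0, -3), (1, -3), (2, -3)])
Fold: move[4]->U => DDDRU (positions: [(0, 0), (0, -1), (0, -2), (0, -3), (1, -3), (1, -2)])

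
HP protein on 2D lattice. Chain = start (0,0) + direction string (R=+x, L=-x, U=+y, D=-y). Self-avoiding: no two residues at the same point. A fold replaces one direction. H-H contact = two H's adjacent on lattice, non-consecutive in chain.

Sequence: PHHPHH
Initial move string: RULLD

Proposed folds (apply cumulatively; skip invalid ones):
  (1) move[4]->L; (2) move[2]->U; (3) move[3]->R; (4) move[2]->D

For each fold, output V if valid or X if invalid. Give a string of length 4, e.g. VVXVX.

Initial: RULLD -> [(0, 0), (1, 0), (1, 1), (0, 1), (-1, 1), (-1, 0)]
Fold 1: move[4]->L => RULLL VALID
Fold 2: move[2]->U => RUULL VALID
Fold 3: move[3]->R => RUURL INVALID (collision), skipped
Fold 4: move[2]->D => RUDLL INVALID (collision), skipped

Answer: VVXX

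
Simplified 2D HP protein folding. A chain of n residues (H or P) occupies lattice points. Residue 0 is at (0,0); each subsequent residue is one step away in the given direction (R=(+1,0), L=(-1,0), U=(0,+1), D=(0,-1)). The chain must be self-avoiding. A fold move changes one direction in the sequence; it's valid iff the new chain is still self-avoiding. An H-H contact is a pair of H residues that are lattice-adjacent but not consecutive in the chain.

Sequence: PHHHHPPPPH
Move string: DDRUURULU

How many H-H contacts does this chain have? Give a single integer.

Answer: 1

Derivation:
Positions: [(0, 0), (0, -1), (0, -2), (1, -2), (1, -1), (1, 0), (2, 0), (2, 1), (1, 1), (1, 2)]
H-H contact: residue 1 @(0,-1) - residue 4 @(1, -1)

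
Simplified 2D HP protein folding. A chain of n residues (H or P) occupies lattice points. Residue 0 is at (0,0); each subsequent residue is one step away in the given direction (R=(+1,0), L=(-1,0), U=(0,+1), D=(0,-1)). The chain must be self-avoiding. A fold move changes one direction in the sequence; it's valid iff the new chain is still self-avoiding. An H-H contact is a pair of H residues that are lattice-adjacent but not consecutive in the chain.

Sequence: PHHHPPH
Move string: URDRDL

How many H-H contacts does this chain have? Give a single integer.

Answer: 1

Derivation:
Positions: [(0, 0), (0, 1), (1, 1), (1, 0), (2, 0), (2, -1), (1, -1)]
H-H contact: residue 3 @(1,0) - residue 6 @(1, -1)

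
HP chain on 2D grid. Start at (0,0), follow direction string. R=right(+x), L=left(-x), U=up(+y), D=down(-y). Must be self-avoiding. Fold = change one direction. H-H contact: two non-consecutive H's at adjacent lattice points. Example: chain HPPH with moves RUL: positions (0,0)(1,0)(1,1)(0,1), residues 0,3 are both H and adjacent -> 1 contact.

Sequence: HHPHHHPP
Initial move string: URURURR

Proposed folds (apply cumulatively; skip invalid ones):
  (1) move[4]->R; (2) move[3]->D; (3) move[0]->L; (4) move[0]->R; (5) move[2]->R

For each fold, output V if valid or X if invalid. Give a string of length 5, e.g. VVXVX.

Initial: URURURR -> [(0, 0), (0, 1), (1, 1), (1, 2), (2, 2), (2, 3), (3, 3), (4, 3)]
Fold 1: move[4]->R => URURRRR VALID
Fold 2: move[3]->D => URUDRRR INVALID (collision), skipped
Fold 3: move[0]->L => LRURRRR INVALID (collision), skipped
Fold 4: move[0]->R => RRURRRR VALID
Fold 5: move[2]->R => RRRRRRR VALID

Answer: VXXVV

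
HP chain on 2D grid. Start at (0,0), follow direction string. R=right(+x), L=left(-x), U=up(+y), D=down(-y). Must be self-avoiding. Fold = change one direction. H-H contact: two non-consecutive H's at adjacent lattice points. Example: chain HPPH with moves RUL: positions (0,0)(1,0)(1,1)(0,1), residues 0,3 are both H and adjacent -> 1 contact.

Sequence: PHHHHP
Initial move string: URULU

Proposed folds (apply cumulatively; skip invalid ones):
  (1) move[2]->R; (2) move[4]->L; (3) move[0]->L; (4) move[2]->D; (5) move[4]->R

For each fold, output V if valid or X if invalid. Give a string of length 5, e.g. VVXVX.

Initial: URULU -> [(0, 0), (0, 1), (1, 1), (1, 2), (0, 2), (0, 3)]
Fold 1: move[2]->R => URRLU INVALID (collision), skipped
Fold 2: move[4]->L => URULL VALID
Fold 3: move[0]->L => LRULL INVALID (collision), skipped
Fold 4: move[2]->D => URDLL INVALID (collision), skipped
Fold 5: move[4]->R => URULR INVALID (collision), skipped

Answer: XVXXX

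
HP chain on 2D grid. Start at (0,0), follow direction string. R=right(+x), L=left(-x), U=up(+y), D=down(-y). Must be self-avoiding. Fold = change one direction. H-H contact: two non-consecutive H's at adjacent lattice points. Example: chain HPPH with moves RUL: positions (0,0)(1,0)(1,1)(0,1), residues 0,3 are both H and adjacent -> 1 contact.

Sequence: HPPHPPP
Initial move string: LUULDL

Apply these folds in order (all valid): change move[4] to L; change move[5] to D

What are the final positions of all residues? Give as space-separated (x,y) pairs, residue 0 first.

Initial moves: LUULDL
Fold: move[4]->L => LUULLL (positions: [(0, 0), (-1, 0), (-1, 1), (-1, 2), (-2, 2), (-3, 2), (-4, 2)])
Fold: move[5]->D => LUULLD (positions: [(0, 0), (-1, 0), (-1, 1), (-1, 2), (-2, 2), (-3, 2), (-3, 1)])

Answer: (0,0) (-1,0) (-1,1) (-1,2) (-2,2) (-3,2) (-3,1)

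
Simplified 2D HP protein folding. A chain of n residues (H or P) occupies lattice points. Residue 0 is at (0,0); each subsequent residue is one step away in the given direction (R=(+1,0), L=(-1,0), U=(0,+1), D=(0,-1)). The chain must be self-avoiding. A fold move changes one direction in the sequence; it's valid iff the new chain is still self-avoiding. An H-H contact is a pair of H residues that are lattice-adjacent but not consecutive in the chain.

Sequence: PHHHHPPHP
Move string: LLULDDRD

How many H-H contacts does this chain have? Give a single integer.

Answer: 1

Derivation:
Positions: [(0, 0), (-1, 0), (-2, 0), (-2, 1), (-3, 1), (-3, 0), (-3, -1), (-2, -1), (-2, -2)]
H-H contact: residue 2 @(-2,0) - residue 7 @(-2, -1)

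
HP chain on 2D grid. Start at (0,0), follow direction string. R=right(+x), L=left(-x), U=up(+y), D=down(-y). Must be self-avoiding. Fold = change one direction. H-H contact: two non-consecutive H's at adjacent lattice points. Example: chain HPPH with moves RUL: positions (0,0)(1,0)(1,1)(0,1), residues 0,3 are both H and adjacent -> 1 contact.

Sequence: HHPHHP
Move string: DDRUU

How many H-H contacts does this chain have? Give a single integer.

Answer: 1

Derivation:
Positions: [(0, 0), (0, -1), (0, -2), (1, -2), (1, -1), (1, 0)]
H-H contact: residue 1 @(0,-1) - residue 4 @(1, -1)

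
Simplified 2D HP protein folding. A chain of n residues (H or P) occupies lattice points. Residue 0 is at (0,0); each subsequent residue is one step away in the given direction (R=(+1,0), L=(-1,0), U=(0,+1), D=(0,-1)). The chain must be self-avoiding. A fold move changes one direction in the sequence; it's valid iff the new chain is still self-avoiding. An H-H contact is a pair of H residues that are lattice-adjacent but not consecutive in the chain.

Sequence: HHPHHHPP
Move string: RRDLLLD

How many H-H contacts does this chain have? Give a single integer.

Positions: [(0, 0), (1, 0), (2, 0), (2, -1), (1, -1), (0, -1), (-1, -1), (-1, -2)]
H-H contact: residue 0 @(0,0) - residue 5 @(0, -1)
H-H contact: residue 1 @(1,0) - residue 4 @(1, -1)

Answer: 2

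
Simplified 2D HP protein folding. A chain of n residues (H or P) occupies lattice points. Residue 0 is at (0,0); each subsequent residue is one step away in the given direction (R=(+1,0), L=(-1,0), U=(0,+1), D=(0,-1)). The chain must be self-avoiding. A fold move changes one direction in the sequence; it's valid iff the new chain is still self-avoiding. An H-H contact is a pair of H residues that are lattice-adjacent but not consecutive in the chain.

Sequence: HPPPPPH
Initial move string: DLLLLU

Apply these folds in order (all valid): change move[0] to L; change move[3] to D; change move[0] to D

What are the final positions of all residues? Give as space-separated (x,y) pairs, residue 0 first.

Initial moves: DLLLLU
Fold: move[0]->L => LLLLLU (positions: [(0, 0), (-1, 0), (-2, 0), (-3, 0), (-4, 0), (-5, 0), (-5, 1)])
Fold: move[3]->D => LLLDLU (positions: [(0, 0), (-1, 0), (-2, 0), (-3, 0), (-3, -1), (-4, -1), (-4, 0)])
Fold: move[0]->D => DLLDLU (positions: [(0, 0), (0, -1), (-1, -1), (-2, -1), (-2, -2), (-3, -2), (-3, -1)])

Answer: (0,0) (0,-1) (-1,-1) (-2,-1) (-2,-2) (-3,-2) (-3,-1)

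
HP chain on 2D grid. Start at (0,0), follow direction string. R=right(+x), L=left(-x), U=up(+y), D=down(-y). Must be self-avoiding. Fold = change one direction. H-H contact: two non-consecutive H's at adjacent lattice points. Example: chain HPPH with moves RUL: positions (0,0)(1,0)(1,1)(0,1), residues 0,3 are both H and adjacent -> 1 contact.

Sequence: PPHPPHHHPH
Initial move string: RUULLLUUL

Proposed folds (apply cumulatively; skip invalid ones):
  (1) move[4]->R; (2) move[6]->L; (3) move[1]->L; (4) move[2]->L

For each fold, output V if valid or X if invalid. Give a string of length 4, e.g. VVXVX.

Answer: XVXV

Derivation:
Initial: RUULLLUUL -> [(0, 0), (1, 0), (1, 1), (1, 2), (0, 2), (-1, 2), (-2, 2), (-2, 3), (-2, 4), (-3, 4)]
Fold 1: move[4]->R => RUULRLUUL INVALID (collision), skipped
Fold 2: move[6]->L => RUULLLLUL VALID
Fold 3: move[1]->L => RLULLLLUL INVALID (collision), skipped
Fold 4: move[2]->L => RULLLLLUL VALID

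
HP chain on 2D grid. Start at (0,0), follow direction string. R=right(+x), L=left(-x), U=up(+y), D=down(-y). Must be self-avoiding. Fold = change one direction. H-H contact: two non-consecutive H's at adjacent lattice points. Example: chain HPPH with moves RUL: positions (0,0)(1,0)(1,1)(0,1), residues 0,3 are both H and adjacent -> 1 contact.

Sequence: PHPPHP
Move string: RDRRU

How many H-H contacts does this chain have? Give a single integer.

Answer: 0

Derivation:
Positions: [(0, 0), (1, 0), (1, -1), (2, -1), (3, -1), (3, 0)]
No H-H contacts found.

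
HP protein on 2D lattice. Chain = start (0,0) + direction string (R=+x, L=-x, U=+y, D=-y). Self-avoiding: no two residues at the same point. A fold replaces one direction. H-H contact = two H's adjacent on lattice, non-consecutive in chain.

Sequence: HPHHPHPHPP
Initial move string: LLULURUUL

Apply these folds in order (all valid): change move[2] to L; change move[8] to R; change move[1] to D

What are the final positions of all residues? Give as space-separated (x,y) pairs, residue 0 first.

Initial moves: LLULURUUL
Fold: move[2]->L => LLLLURUUL (positions: [(0, 0), (-1, 0), (-2, 0), (-3, 0), (-4, 0), (-4, 1), (-3, 1), (-3, 2), (-3, 3), (-4, 3)])
Fold: move[8]->R => LLLLURUUR (positions: [(0, 0), (-1, 0), (-2, 0), (-3, 0), (-4, 0), (-4, 1), (-3, 1), (-3, 2), (-3, 3), (-2, 3)])
Fold: move[1]->D => LDLLURUUR (positions: [(0, 0), (-1, 0), (-1, -1), (-2, -1), (-3, -1), (-3, 0), (-2, 0), (-2, 1), (-2, 2), (-1, 2)])

Answer: (0,0) (-1,0) (-1,-1) (-2,-1) (-3,-1) (-3,0) (-2,0) (-2,1) (-2,2) (-1,2)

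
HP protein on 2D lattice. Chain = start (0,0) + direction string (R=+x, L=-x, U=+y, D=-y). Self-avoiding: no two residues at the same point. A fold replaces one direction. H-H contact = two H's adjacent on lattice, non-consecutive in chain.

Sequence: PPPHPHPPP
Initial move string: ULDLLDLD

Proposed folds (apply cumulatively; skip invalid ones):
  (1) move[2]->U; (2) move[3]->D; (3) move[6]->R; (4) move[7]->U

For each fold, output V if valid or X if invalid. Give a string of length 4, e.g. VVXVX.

Initial: ULDLLDLD -> [(0, 0), (0, 1), (-1, 1), (-1, 0), (-2, 0), (-3, 0), (-3, -1), (-4, -1), (-4, -2)]
Fold 1: move[2]->U => ULULLDLD VALID
Fold 2: move[3]->D => ULUDLDLD INVALID (collision), skipped
Fold 3: move[6]->R => ULULLDRD VALID
Fold 4: move[7]->U => ULULLDRU INVALID (collision), skipped

Answer: VXVX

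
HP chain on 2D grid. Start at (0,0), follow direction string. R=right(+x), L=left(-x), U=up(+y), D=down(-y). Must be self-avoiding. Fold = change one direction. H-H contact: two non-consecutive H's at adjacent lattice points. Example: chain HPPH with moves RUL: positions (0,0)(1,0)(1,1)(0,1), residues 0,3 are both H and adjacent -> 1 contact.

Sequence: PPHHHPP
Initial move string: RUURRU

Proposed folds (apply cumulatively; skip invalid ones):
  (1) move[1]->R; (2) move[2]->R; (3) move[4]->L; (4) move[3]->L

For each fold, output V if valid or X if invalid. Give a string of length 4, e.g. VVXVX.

Answer: VVXX

Derivation:
Initial: RUURRU -> [(0, 0), (1, 0), (1, 1), (1, 2), (2, 2), (3, 2), (3, 3)]
Fold 1: move[1]->R => RRURRU VALID
Fold 2: move[2]->R => RRRRRU VALID
Fold 3: move[4]->L => RRRRLU INVALID (collision), skipped
Fold 4: move[3]->L => RRRLRU INVALID (collision), skipped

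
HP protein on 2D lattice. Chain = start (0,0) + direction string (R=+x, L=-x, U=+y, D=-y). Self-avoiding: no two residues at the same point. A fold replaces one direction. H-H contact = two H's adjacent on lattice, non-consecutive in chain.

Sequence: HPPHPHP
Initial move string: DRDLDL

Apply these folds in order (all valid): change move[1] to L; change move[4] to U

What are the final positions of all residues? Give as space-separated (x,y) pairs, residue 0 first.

Answer: (0,0) (0,-1) (-1,-1) (-1,-2) (-2,-2) (-2,-1) (-3,-1)

Derivation:
Initial moves: DRDLDL
Fold: move[1]->L => DLDLDL (positions: [(0, 0), (0, -1), (-1, -1), (-1, -2), (-2, -2), (-2, -3), (-3, -3)])
Fold: move[4]->U => DLDLUL (positions: [(0, 0), (0, -1), (-1, -1), (-1, -2), (-2, -2), (-2, -1), (-3, -1)])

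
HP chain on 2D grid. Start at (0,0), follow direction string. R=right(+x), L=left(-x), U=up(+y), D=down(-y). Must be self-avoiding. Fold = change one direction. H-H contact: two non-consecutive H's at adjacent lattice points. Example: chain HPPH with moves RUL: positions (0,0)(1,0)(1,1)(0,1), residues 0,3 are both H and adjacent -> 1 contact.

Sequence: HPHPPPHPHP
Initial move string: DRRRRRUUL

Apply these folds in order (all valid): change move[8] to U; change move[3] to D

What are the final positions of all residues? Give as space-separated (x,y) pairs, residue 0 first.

Answer: (0,0) (0,-1) (1,-1) (2,-1) (2,-2) (3,-2) (4,-2) (4,-1) (4,0) (4,1)

Derivation:
Initial moves: DRRRRRUUL
Fold: move[8]->U => DRRRRRUUU (positions: [(0, 0), (0, -1), (1, -1), (2, -1), (3, -1), (4, -1), (5, -1), (5, 0), (5, 1), (5, 2)])
Fold: move[3]->D => DRRDRRUUU (positions: [(0, 0), (0, -1), (1, -1), (2, -1), (2, -2), (3, -2), (4, -2), (4, -1), (4, 0), (4, 1)])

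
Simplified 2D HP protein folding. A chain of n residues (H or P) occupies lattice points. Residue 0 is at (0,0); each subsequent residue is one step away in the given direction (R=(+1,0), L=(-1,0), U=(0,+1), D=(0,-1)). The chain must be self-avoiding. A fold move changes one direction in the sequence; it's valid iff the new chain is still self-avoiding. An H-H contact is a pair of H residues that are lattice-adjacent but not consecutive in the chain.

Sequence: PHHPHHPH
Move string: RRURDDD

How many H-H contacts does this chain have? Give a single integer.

Answer: 1

Derivation:
Positions: [(0, 0), (1, 0), (2, 0), (2, 1), (3, 1), (3, 0), (3, -1), (3, -2)]
H-H contact: residue 2 @(2,0) - residue 5 @(3, 0)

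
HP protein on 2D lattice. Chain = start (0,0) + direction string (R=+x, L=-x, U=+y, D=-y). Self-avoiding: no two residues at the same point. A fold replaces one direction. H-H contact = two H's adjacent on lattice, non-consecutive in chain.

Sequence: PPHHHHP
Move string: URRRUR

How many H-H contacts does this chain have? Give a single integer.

Positions: [(0, 0), (0, 1), (1, 1), (2, 1), (3, 1), (3, 2), (4, 2)]
No H-H contacts found.

Answer: 0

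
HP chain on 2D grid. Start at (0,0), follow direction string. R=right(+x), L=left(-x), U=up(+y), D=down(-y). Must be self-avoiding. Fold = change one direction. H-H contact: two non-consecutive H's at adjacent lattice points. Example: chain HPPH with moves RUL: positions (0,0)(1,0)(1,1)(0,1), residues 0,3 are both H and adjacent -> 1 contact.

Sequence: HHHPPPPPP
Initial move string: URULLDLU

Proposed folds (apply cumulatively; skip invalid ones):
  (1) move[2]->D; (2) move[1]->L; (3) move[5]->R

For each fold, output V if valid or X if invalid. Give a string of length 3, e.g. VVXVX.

Answer: XVX

Derivation:
Initial: URULLDLU -> [(0, 0), (0, 1), (1, 1), (1, 2), (0, 2), (-1, 2), (-1, 1), (-2, 1), (-2, 2)]
Fold 1: move[2]->D => URDLLDLU INVALID (collision), skipped
Fold 2: move[1]->L => ULULLDLU VALID
Fold 3: move[5]->R => ULULLRLU INVALID (collision), skipped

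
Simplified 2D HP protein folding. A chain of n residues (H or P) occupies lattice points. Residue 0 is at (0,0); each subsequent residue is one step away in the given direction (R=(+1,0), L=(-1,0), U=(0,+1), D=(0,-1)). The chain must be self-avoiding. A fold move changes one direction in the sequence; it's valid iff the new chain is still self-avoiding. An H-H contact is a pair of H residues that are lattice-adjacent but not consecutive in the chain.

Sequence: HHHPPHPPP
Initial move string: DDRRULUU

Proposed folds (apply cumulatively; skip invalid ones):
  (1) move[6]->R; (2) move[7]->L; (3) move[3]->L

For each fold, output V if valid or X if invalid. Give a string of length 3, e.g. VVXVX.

Initial: DDRRULUU -> [(0, 0), (0, -1), (0, -2), (1, -2), (2, -2), (2, -1), (1, -1), (1, 0), (1, 1)]
Fold 1: move[6]->R => DDRRULRU INVALID (collision), skipped
Fold 2: move[7]->L => DDRRULUL INVALID (collision), skipped
Fold 3: move[3]->L => DDRLULUU INVALID (collision), skipped

Answer: XXX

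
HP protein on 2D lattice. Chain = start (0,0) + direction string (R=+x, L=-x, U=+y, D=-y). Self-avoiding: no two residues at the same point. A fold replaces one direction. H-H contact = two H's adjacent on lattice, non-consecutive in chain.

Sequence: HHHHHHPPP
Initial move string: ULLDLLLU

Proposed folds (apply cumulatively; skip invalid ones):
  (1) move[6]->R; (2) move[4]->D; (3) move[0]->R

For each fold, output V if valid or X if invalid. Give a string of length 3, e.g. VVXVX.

Initial: ULLDLLLU -> [(0, 0), (0, 1), (-1, 1), (-2, 1), (-2, 0), (-3, 0), (-4, 0), (-5, 0), (-5, 1)]
Fold 1: move[6]->R => ULLDLLRU INVALID (collision), skipped
Fold 2: move[4]->D => ULLDDLLU VALID
Fold 3: move[0]->R => RLLDDLLU INVALID (collision), skipped

Answer: XVX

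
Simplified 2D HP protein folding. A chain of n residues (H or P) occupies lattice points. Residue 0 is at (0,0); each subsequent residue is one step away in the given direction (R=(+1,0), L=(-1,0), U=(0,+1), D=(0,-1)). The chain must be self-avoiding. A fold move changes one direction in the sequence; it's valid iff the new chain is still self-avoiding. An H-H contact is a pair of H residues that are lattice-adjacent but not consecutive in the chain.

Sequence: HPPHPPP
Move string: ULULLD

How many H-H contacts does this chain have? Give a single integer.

Positions: [(0, 0), (0, 1), (-1, 1), (-1, 2), (-2, 2), (-3, 2), (-3, 1)]
No H-H contacts found.

Answer: 0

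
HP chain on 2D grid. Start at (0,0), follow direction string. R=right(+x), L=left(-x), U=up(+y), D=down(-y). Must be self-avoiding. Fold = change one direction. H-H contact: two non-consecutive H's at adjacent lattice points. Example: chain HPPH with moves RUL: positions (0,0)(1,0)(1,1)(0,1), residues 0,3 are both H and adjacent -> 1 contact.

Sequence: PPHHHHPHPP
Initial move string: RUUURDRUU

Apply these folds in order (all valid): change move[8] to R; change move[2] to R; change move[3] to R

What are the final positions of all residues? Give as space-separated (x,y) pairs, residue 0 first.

Initial moves: RUUURDRUU
Fold: move[8]->R => RUUURDRUR (positions: [(0, 0), (1, 0), (1, 1), (1, 2), (1, 3), (2, 3), (2, 2), (3, 2), (3, 3), (4, 3)])
Fold: move[2]->R => RURURDRUR (positions: [(0, 0), (1, 0), (1, 1), (2, 1), (2, 2), (3, 2), (3, 1), (4, 1), (4, 2), (5, 2)])
Fold: move[3]->R => RURRRDRUR (positions: [(0, 0), (1, 0), (1, 1), (2, 1), (3, 1), (4, 1), (4, 0), (5, 0), (5, 1), (6, 1)])

Answer: (0,0) (1,0) (1,1) (2,1) (3,1) (4,1) (4,0) (5,0) (5,1) (6,1)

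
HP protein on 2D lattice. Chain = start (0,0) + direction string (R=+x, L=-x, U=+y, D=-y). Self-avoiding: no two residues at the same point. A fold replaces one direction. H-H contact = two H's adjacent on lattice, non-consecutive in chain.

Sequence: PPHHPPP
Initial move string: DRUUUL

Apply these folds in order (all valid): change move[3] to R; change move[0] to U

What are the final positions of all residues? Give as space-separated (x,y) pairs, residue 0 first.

Answer: (0,0) (0,1) (1,1) (1,2) (2,2) (2,3) (1,3)

Derivation:
Initial moves: DRUUUL
Fold: move[3]->R => DRURUL (positions: [(0, 0), (0, -1), (1, -1), (1, 0), (2, 0), (2, 1), (1, 1)])
Fold: move[0]->U => URURUL (positions: [(0, 0), (0, 1), (1, 1), (1, 2), (2, 2), (2, 3), (1, 3)])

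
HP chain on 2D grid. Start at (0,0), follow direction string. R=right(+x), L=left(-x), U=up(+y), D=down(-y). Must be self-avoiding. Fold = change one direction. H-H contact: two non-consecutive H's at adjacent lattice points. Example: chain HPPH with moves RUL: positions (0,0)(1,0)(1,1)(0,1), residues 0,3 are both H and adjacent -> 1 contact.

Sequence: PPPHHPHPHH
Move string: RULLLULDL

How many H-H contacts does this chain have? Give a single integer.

Answer: 0

Derivation:
Positions: [(0, 0), (1, 0), (1, 1), (0, 1), (-1, 1), (-2, 1), (-2, 2), (-3, 2), (-3, 1), (-4, 1)]
No H-H contacts found.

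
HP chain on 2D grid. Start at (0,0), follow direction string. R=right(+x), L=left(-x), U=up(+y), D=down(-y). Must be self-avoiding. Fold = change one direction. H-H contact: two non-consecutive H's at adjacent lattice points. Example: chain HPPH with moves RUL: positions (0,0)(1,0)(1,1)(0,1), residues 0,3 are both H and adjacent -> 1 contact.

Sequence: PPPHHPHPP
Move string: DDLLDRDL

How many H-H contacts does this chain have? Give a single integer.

Answer: 1

Derivation:
Positions: [(0, 0), (0, -1), (0, -2), (-1, -2), (-2, -2), (-2, -3), (-1, -3), (-1, -4), (-2, -4)]
H-H contact: residue 3 @(-1,-2) - residue 6 @(-1, -3)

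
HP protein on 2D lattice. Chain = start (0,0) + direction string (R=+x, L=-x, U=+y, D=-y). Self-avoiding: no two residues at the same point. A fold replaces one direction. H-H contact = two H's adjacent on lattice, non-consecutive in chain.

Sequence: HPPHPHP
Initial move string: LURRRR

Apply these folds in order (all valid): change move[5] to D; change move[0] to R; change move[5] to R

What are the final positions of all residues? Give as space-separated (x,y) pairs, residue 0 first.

Answer: (0,0) (1,0) (1,1) (2,1) (3,1) (4,1) (5,1)

Derivation:
Initial moves: LURRRR
Fold: move[5]->D => LURRRD (positions: [(0, 0), (-1, 0), (-1, 1), (0, 1), (1, 1), (2, 1), (2, 0)])
Fold: move[0]->R => RURRRD (positions: [(0, 0), (1, 0), (1, 1), (2, 1), (3, 1), (4, 1), (4, 0)])
Fold: move[5]->R => RURRRR (positions: [(0, 0), (1, 0), (1, 1), (2, 1), (3, 1), (4, 1), (5, 1)])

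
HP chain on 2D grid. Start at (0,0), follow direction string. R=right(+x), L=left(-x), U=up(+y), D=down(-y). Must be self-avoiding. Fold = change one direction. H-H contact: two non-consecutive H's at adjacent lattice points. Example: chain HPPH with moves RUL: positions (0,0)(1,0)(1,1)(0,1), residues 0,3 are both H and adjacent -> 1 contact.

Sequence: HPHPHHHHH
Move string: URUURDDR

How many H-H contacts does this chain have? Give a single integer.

Answer: 1

Derivation:
Positions: [(0, 0), (0, 1), (1, 1), (1, 2), (1, 3), (2, 3), (2, 2), (2, 1), (3, 1)]
H-H contact: residue 2 @(1,1) - residue 7 @(2, 1)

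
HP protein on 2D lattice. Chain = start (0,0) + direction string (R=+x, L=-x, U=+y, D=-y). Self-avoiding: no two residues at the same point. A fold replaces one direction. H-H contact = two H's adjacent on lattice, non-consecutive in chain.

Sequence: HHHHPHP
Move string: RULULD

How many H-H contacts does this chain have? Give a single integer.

Positions: [(0, 0), (1, 0), (1, 1), (0, 1), (0, 2), (-1, 2), (-1, 1)]
H-H contact: residue 0 @(0,0) - residue 3 @(0, 1)

Answer: 1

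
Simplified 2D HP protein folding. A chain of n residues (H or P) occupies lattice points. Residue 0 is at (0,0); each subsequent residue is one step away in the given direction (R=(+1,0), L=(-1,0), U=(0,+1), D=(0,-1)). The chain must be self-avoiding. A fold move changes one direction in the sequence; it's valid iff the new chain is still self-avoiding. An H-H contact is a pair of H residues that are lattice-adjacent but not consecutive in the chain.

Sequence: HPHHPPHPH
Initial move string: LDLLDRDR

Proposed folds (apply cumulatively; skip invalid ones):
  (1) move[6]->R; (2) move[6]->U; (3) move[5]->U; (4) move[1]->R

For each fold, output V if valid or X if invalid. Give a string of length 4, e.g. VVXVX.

Answer: VXXX

Derivation:
Initial: LDLLDRDR -> [(0, 0), (-1, 0), (-1, -1), (-2, -1), (-3, -1), (-3, -2), (-2, -2), (-2, -3), (-1, -3)]
Fold 1: move[6]->R => LDLLDRRR VALID
Fold 2: move[6]->U => LDLLDRUR INVALID (collision), skipped
Fold 3: move[5]->U => LDLLDURR INVALID (collision), skipped
Fold 4: move[1]->R => LRLLDRRR INVALID (collision), skipped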